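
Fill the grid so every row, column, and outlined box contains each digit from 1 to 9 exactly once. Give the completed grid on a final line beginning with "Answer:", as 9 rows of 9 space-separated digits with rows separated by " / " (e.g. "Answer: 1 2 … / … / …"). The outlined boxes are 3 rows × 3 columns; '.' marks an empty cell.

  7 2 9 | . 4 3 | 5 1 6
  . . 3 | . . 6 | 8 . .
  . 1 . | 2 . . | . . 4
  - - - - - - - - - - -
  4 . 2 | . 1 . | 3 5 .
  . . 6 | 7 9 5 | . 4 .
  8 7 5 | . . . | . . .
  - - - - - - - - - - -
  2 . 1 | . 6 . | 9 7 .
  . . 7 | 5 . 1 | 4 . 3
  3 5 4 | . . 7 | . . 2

Step 1. [r9c5∈{8}] r9c5's peers cover all but 8. So r9c5=8.
Step 2. [r8c2∈{6,8,9}] across col 2, 6 lands solely at r8c2. So r8c2=6.
Step 3. [r6c6∈{2,4}] across col 6, 2 lands solely at r6c6. So r6c6=2.
Step 4. [r6c4∈{3,4,6}] r6c4 is the only open cell in row 6 admitting 4 ⇒ r6c4=4.
Step 5. [r3c6∈{8,9}] r3c6 is the only open cell in col 6 admitting 9 ⇒ r3c6=9.
Step 6. [r9c7∈{1,6}] in row 9, 1 fits only at r9c7 ⇒ r9c7=1.
Step 7. [r5c9∈{1,8}] r5c9 is the only open cell in row 5 admitting 8, so r5c9=8.
Step 8. [r3c7∈{7}] only 7 remains possible at r3c7, so r3c7=7.
Step 9. [r2c9∈{9}] r2c9's peers cover all but 9, so r2c9=9.
Step 10. [r2c1∈{5}] only 5 remains possible at r2c1, so r2c1=5.
Step 11. [r4c6∈{8}] nothing but 8 survives at r4c6 ⇒ r4c6=8.
Step 12. [r9c8∈{6}] r9c8 has the single candidate 6, so r9c8=6.
Step 13. [r5c1∈{1}] r5c1 is down to just 1, so r5c1=1.
Step 14. [r6c8∈{9}] r6c8 is down to just 9, so r6c8=9.
Step 15. [r2c2∈{4}] r2c2 has the single candidate 4, so r2c2=4.
Step 16. [r2c5∈{7}] r2c5 is down to just 7 ⇒ r2c5=7.
Step 17. [r3c8∈{3}] nothing but 3 survives at r3c8 ⇒ r3c8=3.
Step 18. [r7c2∈{8}] r7c2 is down to just 8, so r7c2=8.
Step 19. [r4c4∈{6}] nothing but 6 survives at r4c4 ⇒ r4c4=6.
Step 20. [r1c4∈{8}] r1c4 has the single candidate 8 ⇒ r1c4=8.
Step 21. [r2c4∈{1}] only 1 remains possible at r2c4, so r2c4=1.
Step 22. [r5c2∈{3}] nothing but 3 survives at r5c2. So r5c2=3.
Step 23. [r2c8∈{2}] r2c8 has the single candidate 2. So r2c8=2.
Step 24. [r8c8∈{8}] only 8 remains possible at r8c8, so r8c8=8.
Step 25. [r7c6∈{4}] r7c6 is down to just 4 ⇒ r7c6=4.
Step 26. [r6c5∈{3}] nothing but 3 survives at r6c5, so r6c5=3.
Step 27. [r3c5∈{5}] only 5 remains possible at r3c5. So r3c5=5.
Step 28. [r8c1∈{9}] r8c1 is down to just 9, so r8c1=9.
Step 29. [r4c9∈{7}] nothing but 7 survives at r4c9 ⇒ r4c9=7.
Step 30. [r8c5∈{2}] r8c5 is down to just 2 ⇒ r8c5=2.
Step 31. [r5c7∈{2}] nothing but 2 survives at r5c7. So r5c7=2.
Step 32. [r9c4∈{9}] r9c4 is down to just 9. So r9c4=9.
Step 33. [r7c4∈{3}] r7c4 is down to just 3 ⇒ r7c4=3.
Step 34. [r3c1∈{6}] r3c1 is down to just 6. So r3c1=6.
Step 35. [r4c2∈{9}] r4c2's peers cover all but 9. So r4c2=9.
Step 36. [r3c3∈{8}] r3c3 is down to just 8, so r3c3=8.
Step 37. [r6c7∈{6}] r6c7 has the single candidate 6, so r6c7=6.
Step 38. [r7c9∈{5}] only 5 remains possible at r7c9, so r7c9=5.
Step 39. [r6c9∈{1}] only 1 remains possible at r6c9. So r6c9=1.

Answer: 7 2 9 8 4 3 5 1 6 / 5 4 3 1 7 6 8 2 9 / 6 1 8 2 5 9 7 3 4 / 4 9 2 6 1 8 3 5 7 / 1 3 6 7 9 5 2 4 8 / 8 7 5 4 3 2 6 9 1 / 2 8 1 3 6 4 9 7 5 / 9 6 7 5 2 1 4 8 3 / 3 5 4 9 8 7 1 6 2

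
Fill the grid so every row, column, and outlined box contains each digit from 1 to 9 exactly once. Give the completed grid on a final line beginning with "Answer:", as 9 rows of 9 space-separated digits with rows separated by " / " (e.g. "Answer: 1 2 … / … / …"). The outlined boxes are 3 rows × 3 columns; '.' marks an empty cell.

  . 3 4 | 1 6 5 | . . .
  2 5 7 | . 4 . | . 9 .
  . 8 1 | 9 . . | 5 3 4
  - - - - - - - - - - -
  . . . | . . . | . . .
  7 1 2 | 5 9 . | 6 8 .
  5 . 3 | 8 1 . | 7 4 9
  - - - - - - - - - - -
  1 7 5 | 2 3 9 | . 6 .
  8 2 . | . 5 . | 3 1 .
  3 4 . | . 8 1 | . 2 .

Step 1. [r4c1∈{4,6,9}] 4 has one home in col 1: r4c1 ⇒ r4c1=4.
Step 2. [r8c9∈{7}] r8c9 is down to just 7. So r8c9=7.
Step 3. [r6c6∈{2,6}] r6c6 is the only open cell in row 6 admitting 2 ⇒ r6c6=2.
Step 4. [r7c9∈{8}] nothing but 8 survives at r7c9, so r7c9=8.
Step 5. [r8c3∈{6,9}] r8c3 is the only open cell in row 8 admitting 9. So r8c3=9.
Step 6. [r4c5∈{7}] r4c5's peers cover all but 7 ⇒ r4c5=7.
Step 7. [r6c2∈{6}] r6c2's peers cover all but 6, so r6c2=6.
Step 8. [r1c9∈{2}] r1c9 is down to just 2, so r1c9=2.
Step 9. [r8c4∈{4,6}] r8c4 is the only open cell in col 4 admitting 4 ⇒ r8c4=4.
Step 10. [r5c9∈{3}] r5c9 has the single candidate 3, so r5c9=3.
Step 11. [r2c6∈{3,8}] in col 6, 8 fits only at r2c6 ⇒ r2c6=8.
Step 12. [r8c6∈{6}] r8c6 is down to just 6 ⇒ r8c6=6.
Step 13. [r2c7∈{1}] only 1 remains possible at r2c7. So r2c7=1.
Step 14. [r4c6∈{3}] r4c6 has the single candidate 3 ⇒ r4c6=3.
Step 15. [r4c8∈{5}] r4c8 has the single candidate 5, so r4c8=5.
Step 16. [r3c1∈{6}] only 6 remains possible at r3c1 ⇒ r3c1=6.
Step 17. [r1c1∈{9}] only 9 remains possible at r1c1, so r1c1=9.
Step 18. [r9c3∈{6}] r9c3 has the single candidate 6 ⇒ r9c3=6.
Step 19. [r1c7∈{8}] r1c7's peers cover all but 8 ⇒ r1c7=8.
Step 20. [r4c4∈{6}] r4c4 is down to just 6. So r4c4=6.
Step 21. [r7c7∈{4}] only 4 remains possible at r7c7 ⇒ r7c7=4.
Step 22. [r9c7∈{9}] r9c7 has the single candidate 9, so r9c7=9.
Step 23. [r2c9∈{6}] r2c9 is down to just 6. So r2c9=6.
Step 24. [r5c6∈{4}] nothing but 4 survives at r5c6, so r5c6=4.
Step 25. [r4c7∈{2}] r4c7 is down to just 2 ⇒ r4c7=2.
Step 26. [r4c2∈{9}] r4c2 has the single candidate 9. So r4c2=9.
Step 27. [r1c8∈{7}] r1c8 has the single candidate 7. So r1c8=7.
Step 28. [r9c9∈{5}] r9c9 has the single candidate 5 ⇒ r9c9=5.
Step 29. [r3c5∈{2}] r3c5 is down to just 2, so r3c5=2.
Step 30. [r4c9∈{1}] only 1 remains possible at r4c9 ⇒ r4c9=1.
Step 31. [r2c4∈{3}] only 3 remains possible at r2c4 ⇒ r2c4=3.
Step 32. [r3c6∈{7}] r3c6 has the single candidate 7 ⇒ r3c6=7.
Step 33. [r4c3∈{8}] r4c3 is down to just 8. So r4c3=8.
Step 34. [r9c4∈{7}] r9c4 is down to just 7, so r9c4=7.

Answer: 9 3 4 1 6 5 8 7 2 / 2 5 7 3 4 8 1 9 6 / 6 8 1 9 2 7 5 3 4 / 4 9 8 6 7 3 2 5 1 / 7 1 2 5 9 4 6 8 3 / 5 6 3 8 1 2 7 4 9 / 1 7 5 2 3 9 4 6 8 / 8 2 9 4 5 6 3 1 7 / 3 4 6 7 8 1 9 2 5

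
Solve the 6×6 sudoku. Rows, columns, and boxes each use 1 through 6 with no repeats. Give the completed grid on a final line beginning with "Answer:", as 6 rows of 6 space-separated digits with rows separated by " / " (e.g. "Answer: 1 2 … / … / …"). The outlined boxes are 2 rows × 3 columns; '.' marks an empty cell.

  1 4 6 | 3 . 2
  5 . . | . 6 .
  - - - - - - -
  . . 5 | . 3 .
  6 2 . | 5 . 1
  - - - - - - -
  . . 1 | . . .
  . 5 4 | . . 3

Step 1. [r6c4∈{1,2,6}] 6 has one home in row 6: r6c4, so r6c4=6.
Step 2. [r2c6∈{4}] r2c6's peers cover all but 4. So r2c6=4.
Step 3. [r3c4∈{2,4}] in row 3, 2 fits only at r3c4, so r3c4=2.
Step 4. [r6c1∈{2}] only 2 remains possible at r6c1, so r6c1=2.
Step 5. [r2c2∈{3}] nothing but 3 survives at r2c2. So r2c2=3.
Step 6. [r5c5∈{2,4,5}] in row 5, 2 fits only at r5c5 ⇒ r5c5=2.
Step 7. [r1c5∈{5}] r1c5's peers cover all but 5, so r1c5=5.
Step 8. [r6c5∈{1}] r6c5 is down to just 1, so r6c5=1.
Step 9. [r5c6∈{5}] r5c6's peers cover all but 5. So r5c6=5.
Step 10. [r3c6∈{6}] only 6 remains possible at r3c6. So r3c6=6.
Step 11. [r5c1∈{3}] r5c1 is down to just 3, so r5c1=3.
Step 12. [r2c3∈{2}] only 2 remains possible at r2c3, so r2c3=2.
Step 13. [r2c4∈{1}] r2c4's peers cover all but 1, so r2c4=1.
Step 14. [r3c1∈{4}] r3c1 has the single candidate 4, so r3c1=4.
Step 15. [r4c3∈{3}] r4c3 has the single candidate 3, so r4c3=3.
Step 16. [r5c2∈{6}] only 6 remains possible at r5c2 ⇒ r5c2=6.
Step 17. [r4c5∈{4}] r4c5 has the single candidate 4. So r4c5=4.
Step 18. [r5c4∈{4}] only 4 remains possible at r5c4, so r5c4=4.
Step 19. [r3c2∈{1}] r3c2 has the single candidate 1 ⇒ r3c2=1.

Answer: 1 4 6 3 5 2 / 5 3 2 1 6 4 / 4 1 5 2 3 6 / 6 2 3 5 4 1 / 3 6 1 4 2 5 / 2 5 4 6 1 3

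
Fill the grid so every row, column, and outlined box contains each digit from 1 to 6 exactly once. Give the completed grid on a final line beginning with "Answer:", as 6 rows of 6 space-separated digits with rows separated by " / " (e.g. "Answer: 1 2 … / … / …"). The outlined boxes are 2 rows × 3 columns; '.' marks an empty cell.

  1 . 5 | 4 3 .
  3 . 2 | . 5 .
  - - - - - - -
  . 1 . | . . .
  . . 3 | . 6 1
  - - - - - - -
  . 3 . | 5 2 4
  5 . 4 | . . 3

Step 1. [r4c4∈{2}] nothing but 2 survives at r4c4. So r4c4=2.
Step 2. [r6c4∈{1,6}] box 6 places 6 nowhere but r6c4, so r6c4=6.
Step 3. [r4c1∈{4}] r4c1 is down to just 4. So r4c1=4.
Step 4. [r2c6∈{6}] nothing but 6 survives at r2c6. So r2c6=6.
Step 5. [r5c1∈{6}] r5c1's peers cover all but 6. So r5c1=6.
Step 6. [r3c6∈{5}] r3c6 is down to just 5. So r3c6=5.
Step 7. [r3c4∈{3}] r3c4 is down to just 3, so r3c4=3.
Step 8. [r2c2∈{4}] nothing but 4 survives at r2c2. So r2c2=4.
Step 9. [r4c2∈{5}] r4c2's peers cover all but 5, so r4c2=5.
Step 10. [r5c3∈{1}] nothing but 1 survives at r5c3 ⇒ r5c3=1.
Step 11. [r3c1∈{2}] r3c1 has the single candidate 2, so r3c1=2.
Step 12. [r3c5∈{4}] only 4 remains possible at r3c5. So r3c5=4.
Step 13. [r1c2∈{6}] nothing but 6 survives at r1c2 ⇒ r1c2=6.
Step 14. [r2c4∈{1}] only 1 remains possible at r2c4, so r2c4=1.
Step 15. [r3c3∈{6}] only 6 remains possible at r3c3, so r3c3=6.
Step 16. [r1c6∈{2}] r1c6's peers cover all but 2. So r1c6=2.
Step 17. [r6c5∈{1}] r6c5 has the single candidate 1, so r6c5=1.
Step 18. [r6c2∈{2}] r6c2 has the single candidate 2, so r6c2=2.

Answer: 1 6 5 4 3 2 / 3 4 2 1 5 6 / 2 1 6 3 4 5 / 4 5 3 2 6 1 / 6 3 1 5 2 4 / 5 2 4 6 1 3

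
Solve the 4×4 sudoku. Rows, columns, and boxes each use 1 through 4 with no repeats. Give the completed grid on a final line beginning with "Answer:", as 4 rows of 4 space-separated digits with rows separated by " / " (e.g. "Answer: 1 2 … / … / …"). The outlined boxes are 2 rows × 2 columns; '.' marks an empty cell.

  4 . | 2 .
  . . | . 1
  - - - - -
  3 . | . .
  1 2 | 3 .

Step 1. [r3c2∈{4}] r3c2 is down to just 4, so r3c2=4.
Step 2. [r1c2∈{1,3}] row 1 places 1 nowhere but r1c2. So r1c2=1.
Step 3. [r1c4∈{3}] r1c4 has the single candidate 3 ⇒ r1c4=3.
Step 4. [r2c3∈{4}] r2c3 is down to just 4 ⇒ r2c3=4.
Step 5. [r2c2∈{3}] only 3 remains possible at r2c2, so r2c2=3.
Step 6. [r2c1∈{2}] r2c1 is down to just 2 ⇒ r2c1=2.
Step 7. [r4c4∈{4}] r4c4 has the single candidate 4 ⇒ r4c4=4.
Step 8. [r3c3∈{1}] nothing but 1 survives at r3c3 ⇒ r3c3=1.
Step 9. [r3c4∈{2}] r3c4's peers cover all but 2. So r3c4=2.

Answer: 4 1 2 3 / 2 3 4 1 / 3 4 1 2 / 1 2 3 4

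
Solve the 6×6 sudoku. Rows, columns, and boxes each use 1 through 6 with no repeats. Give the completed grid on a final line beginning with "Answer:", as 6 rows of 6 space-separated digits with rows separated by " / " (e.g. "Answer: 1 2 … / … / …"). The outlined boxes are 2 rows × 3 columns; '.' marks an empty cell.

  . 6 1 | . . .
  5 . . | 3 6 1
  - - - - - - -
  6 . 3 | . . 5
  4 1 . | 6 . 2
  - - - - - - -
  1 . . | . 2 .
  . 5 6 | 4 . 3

Step 1. [r2c3∈{2,4}] across col 3, 2 lands solely at r2c3 ⇒ r2c3=2.
Step 2. [r1c5∈{4,5}] r1c5 is the only open cell in col 5 admitting 5, so r1c5=5.
Step 3. [r5c3∈{4}] nothing but 4 survives at r5c3. So r5c3=4.
Step 4. [r3c4∈{1}] nothing but 1 survives at r3c4. So r3c4=1.
Step 5. [r6c1∈{2}] r6c1 is down to just 2. So r6c1=2.
Step 6. [r6c5∈{1}] r6c5 has the single candidate 1, so r6c5=1.
Step 7. [r4c5∈{3}] nothing but 3 survives at r4c5, so r4c5=3.
Step 8. [r3c5∈{4}] nothing but 4 survives at r3c5, so r3c5=4.
Step 9. [r5c4∈{5}] r5c4's peers cover all but 5, so r5c4=5.
Step 10. [r3c2∈{2}] nothing but 2 survives at r3c2 ⇒ r3c2=2.
Step 11. [r4c3∈{5}] r4c3's peers cover all but 5. So r4c3=5.
Step 12. [r5c6∈{6}] nothing but 6 survives at r5c6, so r5c6=6.
Step 13. [r1c4∈{2}] nothing but 2 survives at r1c4 ⇒ r1c4=2.
Step 14. [r2c2∈{4}] nothing but 4 survives at r2c2, so r2c2=4.
Step 15. [r1c6∈{4}] r1c6's peers cover all but 4. So r1c6=4.
Step 16. [r1c1∈{3}] r1c1's peers cover all but 3 ⇒ r1c1=3.
Step 17. [r5c2∈{3}] nothing but 3 survives at r5c2 ⇒ r5c2=3.

Answer: 3 6 1 2 5 4 / 5 4 2 3 6 1 / 6 2 3 1 4 5 / 4 1 5 6 3 2 / 1 3 4 5 2 6 / 2 5 6 4 1 3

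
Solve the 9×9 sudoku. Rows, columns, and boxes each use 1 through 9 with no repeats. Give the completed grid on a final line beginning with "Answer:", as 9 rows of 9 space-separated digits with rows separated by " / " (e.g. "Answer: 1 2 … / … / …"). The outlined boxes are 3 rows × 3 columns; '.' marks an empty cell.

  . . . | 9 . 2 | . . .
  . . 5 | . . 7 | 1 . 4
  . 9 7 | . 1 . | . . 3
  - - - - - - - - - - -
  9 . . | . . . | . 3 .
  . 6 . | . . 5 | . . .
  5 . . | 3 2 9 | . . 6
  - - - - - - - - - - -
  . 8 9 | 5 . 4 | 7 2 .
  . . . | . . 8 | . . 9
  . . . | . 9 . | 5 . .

Step 1. [r3c6∈{6}] r3c6 has the single candidate 6, so r3c6=6.
Step 2. [r2c4∈{8}] r2c4's peers cover all but 8 ⇒ r2c4=8.
Step 3. [r4c6∈{1}] r4c6 has the single candidate 1. So r4c6=1.
Step 4. [r8c7∈{3,4,6}] across col 7, 3 lands solely at r8c7, so r8c7=3.
Step 5. [r7c9∈{1}] only 1 remains possible at r7c9. So r7c9=1.
Step 6. [r1c7∈{6,8}] col 7 places 6 nowhere but r1c7, so r1c7=6.
Step 7. [r2c1∈{2,3,6}] across row 2, 6 lands solely at r2c1 ⇒ r2c1=6.
Step 8. [r7c1∈{3}] only 3 remains possible at r7c1, so r7c1=3.
Step 9. [r5c3∈{1,2,3,4,8}] in row 5, 3 fits only at r5c3, so r5c3=3.
Step 10. [r2c2∈{2,3}] row 2 places 2 nowhere but r2c2 ⇒ r2c2=2.
Step 11. [r9c9∈{8}] r9c9 is down to just 8. So r9c9=8.
Step 12. [r3c4∈{4}] nothing but 4 survives at r3c4 ⇒ r3c4=4.
Step 13. [r5c4∈{7}] only 7 remains possible at r5c4. So r5c4=7.
Step 14. [r3c1∈{8}] nothing but 8 survives at r3c1, so r3c1=8.
Step 15. [r5c9∈{2}] nothing but 2 survives at r5c9, so r5c9=2.
Step 16. [r7c5∈{6}] r7c5 has the single candidate 6, so r7c5=6.
Step 17. [r1c8∈{5,7,8}] in row 1, 8 fits only at r1c8 ⇒ r1c8=8.
Step 18. [r4c3∈{2,4,8}] r4c3 is the only open cell in row 4 admitting 2. So r4c3=2.
Step 19. [r6c8∈{1,4,7}] 7 has one home in col 8: r6c8 ⇒ r6c8=7.
Step 20. [r8c2∈{1,4,5,7}] across row 8, 5 lands solely at r8c2 ⇒ r8c2=5.
Step 21. [r1c2∈{1,3,4}] 3 has one home in col 2: r1c2. So r1c2=3.
Step 22. [r5c8∈{1,4,9}] 1 has one home in col 8: r5c8. So r5c8=1.
Step 23. [r5c1∈{4}] r5c1 is down to just 4, so r5c1=4.
Step 24. [r9c2∈{1,4,7}] col 2 places 4 nowhere but r9c2, so r9c2=4.
Step 25. [r1c1∈{1}] only 1 remains possible at r1c1, so r1c1=1.
Step 26. [r6c3∈{1,8}] 8 has one home in col 3: r6c3, so r6c3=8.
Step 27. [r4c5∈{4,8}] 4 has one home in col 5: r4c5 ⇒ r4c5=4.
Step 28. [r9c1∈{2,7}] in row 9, 7 fits only at r9c1, so r9c1=7.
Step 29. [r9c8∈{6}] r9c8's peers cover all but 6. So r9c8=6.
Step 30. [r9c3∈{1}] r9c3's peers cover all but 1 ⇒ r9c3=1.
Step 31. [r8c1∈{2}] only 2 remains possible at r8c1. So r8c1=2.
Step 32. [r1c9∈{5,7}] row 1 places 7 nowhere but r1c9, so r1c9=7.
Step 33. [r5c5∈{8}] only 8 remains possible at r5c5, so r5c5=8.
Step 34. [r9c4∈{2}] only 2 remains possible at r9c4 ⇒ r9c4=2.
Step 35. [r2c5∈{3}] r2c5 has the single candidate 3. So r2c5=3.
Step 36. [r8c8∈{4}] nothing but 4 survives at r8c8. So r8c8=4.
Step 37. [r2c8∈{9}] nothing but 9 survives at r2c8 ⇒ r2c8=9.
Step 38. [r8c3∈{6}] r8c3's peers cover all but 6, so r8c3=6.
Step 39. [r9c6∈{3}] only 3 remains possible at r9c6. So r9c6=3.
Step 40. [r5c7∈{9}] nothing but 9 survives at r5c7, so r5c7=9.
Step 41. [r3c8∈{5}] r3c8's peers cover all but 5 ⇒ r3c8=5.
Step 42. [r6c2∈{1}] nothing but 1 survives at r6c2 ⇒ r6c2=1.
Step 43. [r4c2∈{7}] only 7 remains possible at r4c2 ⇒ r4c2=7.
Step 44. [r3c7∈{2}] r3c7 has the single candidate 2. So r3c7=2.
Step 45. [r1c3∈{4}] r1c3 has the single candidate 4, so r1c3=4.
Step 46. [r1c5∈{5}] only 5 remains possible at r1c5 ⇒ r1c5=5.
Step 47. [r8c5∈{7}] r8c5's peers cover all but 7 ⇒ r8c5=7.
Step 48. [r4c9∈{5}] r4c9 has the single candidate 5 ⇒ r4c9=5.
Step 49. [r4c4∈{6}] r4c4 is down to just 6 ⇒ r4c4=6.
Step 50. [r8c4∈{1}] r8c4 is down to just 1 ⇒ r8c4=1.
Step 51. [r6c7∈{4}] only 4 remains possible at r6c7 ⇒ r6c7=4.
Step 52. [r4c7∈{8}] only 8 remains possible at r4c7, so r4c7=8.

Answer: 1 3 4 9 5 2 6 8 7 / 6 2 5 8 3 7 1 9 4 / 8 9 7 4 1 6 2 5 3 / 9 7 2 6 4 1 8 3 5 / 4 6 3 7 8 5 9 1 2 / 5 1 8 3 2 9 4 7 6 / 3 8 9 5 6 4 7 2 1 / 2 5 6 1 7 8 3 4 9 / 7 4 1 2 9 3 5 6 8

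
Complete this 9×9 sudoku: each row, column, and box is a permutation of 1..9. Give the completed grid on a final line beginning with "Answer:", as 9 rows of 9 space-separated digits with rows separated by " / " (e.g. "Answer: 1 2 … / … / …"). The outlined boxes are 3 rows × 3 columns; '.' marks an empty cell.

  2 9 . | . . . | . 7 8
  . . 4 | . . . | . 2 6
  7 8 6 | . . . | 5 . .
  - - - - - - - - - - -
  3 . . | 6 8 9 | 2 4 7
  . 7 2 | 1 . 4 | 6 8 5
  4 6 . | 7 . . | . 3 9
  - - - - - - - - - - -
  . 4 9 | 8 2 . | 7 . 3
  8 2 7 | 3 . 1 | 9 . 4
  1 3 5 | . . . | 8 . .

Step 1. [r3c9∈{1}] r3c9's peers cover all but 1 ⇒ r3c9=1.
Step 2. [r6c5∈{5}] r6c5 has the single candidate 5. So r6c5=5.
Step 3. [r8c5∈{6}] r8c5's peers cover all but 6 ⇒ r8c5=6.
Step 4. [r1c3∈{1,3}] in col 3, 3 fits only at r1c3 ⇒ r1c3=3.
Step 5. [r2c1∈{5}] only 5 remains possible at r2c1. So r2c1=5.
Step 6. [r2c4∈{9}] r2c4's peers cover all but 9 ⇒ r2c4=9.
Step 7. [r9c4∈{4}] nothing but 4 survives at r9c4. So r9c4=4.
Step 8. [r7c6∈{5}] r7c6 has the single candidate 5 ⇒ r7c6=5.
Step 9. [r9c6∈{7}] only 7 remains possible at r9c6, so r9c6=7.
Step 10. [r2c5∈{1,3,7}] row 2 places 7 nowhere but r2c5, so r2c5=7.
Step 11. [r3c5∈{3,4}] across row 3, 4 lands solely at r3c5, so r3c5=4.
Step 12. [r4c3∈{1}] nothing but 1 survives at r4c3. So r4c3=1.
Step 13. [r3c6∈{2,3}] across row 3, 3 lands solely at r3c6. So r3c6=3.
Step 14. [r9c8∈{6}] r9c8's peers cover all but 6 ⇒ r9c8=6.
Step 15. [r6c3∈{8}] r6c3 has the single candidate 8, so r6c3=8.
Step 16. [r3c8∈{9}] r3c8 has the single candidate 9. So r3c8=9.
Step 17. [r7c8∈{1}] only 1 remains possible at r7c8, so r7c8=1.
Step 18. [r6c6∈{2}] r6c6 has the single candidate 2. So r6c6=2.
Step 19. [r6c7∈{1}] only 1 remains possible at r6c7. So r6c7=1.
Step 20. [r5c1∈{9}] nothing but 9 survives at r5c1. So r5c1=9.
Step 21. [r3c4∈{2}] r3c4 is down to just 2, so r3c4=2.
Step 22. [r1c6∈{6}] r1c6's peers cover all but 6. So r1c6=6.
Step 23. [r7c1∈{6}] r7c1's peers cover all but 6. So r7c1=6.
Step 24. [r1c4∈{5}] r1c4 is down to just 5. So r1c4=5.
Step 25. [r1c7∈{4}] r1c7 is down to just 4 ⇒ r1c7=4.
Step 26. [r2c6∈{8}] nothing but 8 survives at r2c6. So r2c6=8.
Step 27. [r5c5∈{3}] only 3 remains possible at r5c5 ⇒ r5c5=3.
Step 28. [r8c8∈{5}] only 5 remains possible at r8c8 ⇒ r8c8=5.
Step 29. [r4c2∈{5}] r4c2 has the single candidate 5 ⇒ r4c2=5.
Step 30. [r2c7∈{3}] r2c7 is down to just 3, so r2c7=3.
Step 31. [r1c5∈{1}] only 1 remains possible at r1c5 ⇒ r1c5=1.
Step 32. [r9c5∈{9}] nothing but 9 survives at r9c5 ⇒ r9c5=9.
Step 33. [r2c2∈{1}] r2c2 has the single candidate 1 ⇒ r2c2=1.
Step 34. [r9c9∈{2}] nothing but 2 survives at r9c9, so r9c9=2.

Answer: 2 9 3 5 1 6 4 7 8 / 5 1 4 9 7 8 3 2 6 / 7 8 6 2 4 3 5 9 1 / 3 5 1 6 8 9 2 4 7 / 9 7 2 1 3 4 6 8 5 / 4 6 8 7 5 2 1 3 9 / 6 4 9 8 2 5 7 1 3 / 8 2 7 3 6 1 9 5 4 / 1 3 5 4 9 7 8 6 2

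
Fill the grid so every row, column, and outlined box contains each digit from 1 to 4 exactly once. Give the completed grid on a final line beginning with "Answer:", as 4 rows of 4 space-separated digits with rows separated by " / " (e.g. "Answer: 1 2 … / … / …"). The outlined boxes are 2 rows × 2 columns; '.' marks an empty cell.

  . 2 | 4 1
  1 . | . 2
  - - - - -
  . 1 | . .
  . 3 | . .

Step 1. [r4c4∈{4}] r4c4 is down to just 4. So r4c4=4.
Step 2. [r4c1∈{2}] nothing but 2 survives at r4c1 ⇒ r4c1=2.
Step 3. [r3c3∈{2,3}] r3c3 is the only open cell in row 3 admitting 2. So r3c3=2.
Step 4. [r2c2∈{4}] nothing but 4 survives at r2c2 ⇒ r2c2=4.
Step 5. [r3c1∈{4}] only 4 remains possible at r3c1 ⇒ r3c1=4.
Step 6. [r3c4∈{3}] only 3 remains possible at r3c4. So r3c4=3.
Step 7. [r2c3∈{3}] nothing but 3 survives at r2c3 ⇒ r2c3=3.
Step 8. [r4c3∈{1}] only 1 remains possible at r4c3, so r4c3=1.
Step 9. [r1c1∈{3}] r1c1 is down to just 3. So r1c1=3.

Answer: 3 2 4 1 / 1 4 3 2 / 4 1 2 3 / 2 3 1 4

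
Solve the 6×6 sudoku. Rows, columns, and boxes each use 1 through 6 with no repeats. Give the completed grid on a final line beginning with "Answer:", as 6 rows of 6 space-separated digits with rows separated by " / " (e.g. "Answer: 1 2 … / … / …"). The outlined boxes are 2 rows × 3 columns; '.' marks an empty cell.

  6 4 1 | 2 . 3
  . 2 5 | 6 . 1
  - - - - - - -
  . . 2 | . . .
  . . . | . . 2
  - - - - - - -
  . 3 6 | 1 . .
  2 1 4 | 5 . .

Step 1. [r3c6∈{4,5,6}] col 6 places 5 nowhere but r3c6, so r3c6=5.
Step 2. [r4c3∈{3}] r4c3 is down to just 3, so r4c3=3.
Step 3. [r4c4∈{4}] nothing but 4 survives at r4c4. So r4c4=4.
Step 4. [r4c2∈{5,6}] 5 has one home in col 2: r4c2. So r4c2=5.
Step 5. [r4c5∈{1,6}] in row 4, 6 fits only at r4c5. So r4c5=6.
Step 6. [r3c5∈{1,3}] across col 5, 1 lands solely at r3c5, so r3c5=1.
Step 7. [r5c5∈{2,4}] 2 has one home in row 5: r5c5. So r5c5=2.
Step 8. [r2c1∈{3}] only 3 remains possible at r2c1, so r2c1=3.
Step 9. [r5c1∈{5}] r5c1 is down to just 5. So r5c1=5.
Step 10. [r1c5∈{5}] nothing but 5 survives at r1c5 ⇒ r1c5=5.
Step 11. [r4c1∈{1}] r4c1 has the single candidate 1 ⇒ r4c1=1.
Step 12. [r2c5∈{4}] r2c5's peers cover all but 4, so r2c5=4.
Step 13. [r3c4∈{3}] r3c4 is down to just 3. So r3c4=3.
Step 14. [r3c2∈{6}] r3c2 is down to just 6 ⇒ r3c2=6.
Step 15. [r6c5∈{3}] r6c5 is down to just 3. So r6c5=3.
Step 16. [r3c1∈{4}] r3c1's peers cover all but 4. So r3c1=4.
Step 17. [r5c6∈{4}] nothing but 4 survives at r5c6, so r5c6=4.
Step 18. [r6c6∈{6}] r6c6 has the single candidate 6 ⇒ r6c6=6.

Answer: 6 4 1 2 5 3 / 3 2 5 6 4 1 / 4 6 2 3 1 5 / 1 5 3 4 6 2 / 5 3 6 1 2 4 / 2 1 4 5 3 6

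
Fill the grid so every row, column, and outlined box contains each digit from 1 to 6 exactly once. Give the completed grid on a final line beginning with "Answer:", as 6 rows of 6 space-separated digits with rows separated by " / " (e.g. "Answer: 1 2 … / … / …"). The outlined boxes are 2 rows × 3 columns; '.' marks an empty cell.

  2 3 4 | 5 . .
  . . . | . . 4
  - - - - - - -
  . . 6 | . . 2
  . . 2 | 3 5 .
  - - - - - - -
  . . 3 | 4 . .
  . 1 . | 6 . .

Step 1. [r6c3∈{5}] nothing but 5 survives at r6c3 ⇒ r6c3=5.
Step 2. [r3c4∈{1}] nothing but 1 survives at r3c4 ⇒ r3c4=1.
Step 3. [r2c5∈{1,2,3,6}] r2c5 is the only open cell in row 2 admitting 3, so r2c5=3.
Step 4. [r4c2∈{4}] r4c2's peers cover all but 4. So r4c2=4.
Step 5. [r5c1∈{6}] only 6 remains possible at r5c1, so r5c1=6.
Step 6. [r1c5∈{1,6}] r1c5 is the only open cell in col 5 admitting 6 ⇒ r1c5=6.
Step 7. [r3c2∈{5}] r3c2 has the single candidate 5. So r3c2=5.
Step 8. [r5c5∈{1,2}] r5c5 is the only open cell in col 5 admitting 1, so r5c5=1.
Step 9. [r2c1∈{1,5}] 5 has one home in row 2: r2c1. So r2c1=5.
Step 10. [r5c6∈{5}] r5c6's peers cover all but 5, so r5c6=5.
Step 11. [r6c1∈{4}] r6c1 is down to just 4 ⇒ r6c1=4.
Step 12. [r5c2∈{2}] r5c2 is down to just 2. So r5c2=2.
Step 13. [r4c6∈{6}] r4c6 is down to just 6, so r4c6=6.
Step 14. [r6c6∈{3}] r6c6 has the single candidate 3, so r6c6=3.
Step 15. [r2c4∈{2}] r2c4 is down to just 2 ⇒ r2c4=2.
Step 16. [r6c5∈{2}] only 2 remains possible at r6c5. So r6c5=2.
Step 17. [r2c2∈{6}] r2c2 is down to just 6. So r2c2=6.
Step 18. [r4c1∈{1}] r4c1 is down to just 1 ⇒ r4c1=1.
Step 19. [r3c5∈{4}] r3c5 has the single candidate 4, so r3c5=4.
Step 20. [r2c3∈{1}] r2c3's peers cover all but 1 ⇒ r2c3=1.
Step 21. [r1c6∈{1}] r1c6's peers cover all but 1 ⇒ r1c6=1.
Step 22. [r3c1∈{3}] r3c1 has the single candidate 3. So r3c1=3.

Answer: 2 3 4 5 6 1 / 5 6 1 2 3 4 / 3 5 6 1 4 2 / 1 4 2 3 5 6 / 6 2 3 4 1 5 / 4 1 5 6 2 3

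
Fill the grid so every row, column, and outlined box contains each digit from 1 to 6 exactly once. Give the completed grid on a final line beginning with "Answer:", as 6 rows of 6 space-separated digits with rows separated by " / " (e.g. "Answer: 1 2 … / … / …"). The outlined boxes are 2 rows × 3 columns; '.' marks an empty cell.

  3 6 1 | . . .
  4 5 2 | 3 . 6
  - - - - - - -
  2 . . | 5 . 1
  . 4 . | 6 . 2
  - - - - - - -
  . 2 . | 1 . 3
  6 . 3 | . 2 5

Step 1. [r3c5∈{3,4}] r3c5 is the only open cell in row 3 admitting 4 ⇒ r3c5=4.
Step 2. [r5c1∈{5}] r5c1 has the single candidate 5. So r5c1=5.
Step 3. [r6c4∈{4}] r6c4's peers cover all but 4 ⇒ r6c4=4.
Step 4. [r4c3∈{5}] r4c3 is down to just 5 ⇒ r4c3=5.
Step 5. [r3c3∈{6}] r3c3 has the single candidate 6, so r3c3=6.
Step 6. [r5c5∈{6}] only 6 remains possible at r5c5, so r5c5=6.
Step 7. [r4c1∈{1}] only 1 remains possible at r4c1 ⇒ r4c1=1.
Step 8. [r2c5∈{1}] only 1 remains possible at r2c5 ⇒ r2c5=1.
Step 9. [r5c3∈{4}] r5c3 has the single candidate 4 ⇒ r5c3=4.
Step 10. [r1c4∈{2}] r1c4's peers cover all but 2 ⇒ r1c4=2.
Step 11. [r4c5∈{3}] r4c5 has the single candidate 3. So r4c5=3.
Step 12. [r6c2∈{1}] only 1 remains possible at r6c2, so r6c2=1.
Step 13. [r3c2∈{3}] nothing but 3 survives at r3c2. So r3c2=3.
Step 14. [r1c5∈{5}] r1c5 is down to just 5, so r1c5=5.
Step 15. [r1c6∈{4}] r1c6's peers cover all but 4, so r1c6=4.

Answer: 3 6 1 2 5 4 / 4 5 2 3 1 6 / 2 3 6 5 4 1 / 1 4 5 6 3 2 / 5 2 4 1 6 3 / 6 1 3 4 2 5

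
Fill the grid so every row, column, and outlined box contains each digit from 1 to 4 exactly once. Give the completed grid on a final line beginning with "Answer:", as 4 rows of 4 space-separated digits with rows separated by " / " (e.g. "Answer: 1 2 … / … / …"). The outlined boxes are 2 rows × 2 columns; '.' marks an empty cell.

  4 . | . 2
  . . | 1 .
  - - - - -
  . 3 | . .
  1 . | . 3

Step 1. [r3c1∈{2}] only 2 remains possible at r3c1, so r3c1=2.
Step 2. [r3c3∈{4}] r3c3's peers cover all but 4 ⇒ r3c3=4.
Step 3. [r1c3∈{3}] r1c3 is down to just 3. So r1c3=3.
Step 4. [r4c2∈{4}] r4c2 has the single candidate 4. So r4c2=4.
Step 5. [r1c2∈{1}] r1c2 has the single candidate 1 ⇒ r1c2=1.
Step 6. [r2c1∈{3}] only 3 remains possible at r2c1. So r2c1=3.
Step 7. [r4c3∈{2}] r4c3's peers cover all but 2, so r4c3=2.
Step 8. [r2c4∈{4}] only 4 remains possible at r2c4, so r2c4=4.
Step 9. [r2c2∈{2}] r2c2's peers cover all but 2, so r2c2=2.
Step 10. [r3c4∈{1}] nothing but 1 survives at r3c4, so r3c4=1.

Answer: 4 1 3 2 / 3 2 1 4 / 2 3 4 1 / 1 4 2 3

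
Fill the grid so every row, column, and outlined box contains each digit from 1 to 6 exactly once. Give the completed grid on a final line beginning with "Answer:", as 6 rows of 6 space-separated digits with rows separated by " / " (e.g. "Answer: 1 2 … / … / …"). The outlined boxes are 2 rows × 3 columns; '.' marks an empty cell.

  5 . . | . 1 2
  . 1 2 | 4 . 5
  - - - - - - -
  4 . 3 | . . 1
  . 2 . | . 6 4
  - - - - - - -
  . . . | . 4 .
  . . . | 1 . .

Step 1. [r2c1∈{3,6}] r2c1 is the only open cell in row 2 admitting 6. So r2c1=6.
Step 2. [r1c2∈{3,4}] across box 1, 3 lands solely at r1c2. So r1c2=3.
Step 3. [r6c2∈{4,5,6}] col 2 places 4 nowhere but r6c2, so r6c2=4.
Step 4. [r4c4∈{3,5}] 3 has one home in row 4: r4c4. So r4c4=3.
Step 5. [r4c3∈{1,5}] row 4 places 5 nowhere but r4c3 ⇒ r4c3=5.
Step 6. [r6c5∈{2,3,5}] row 6 places 5 nowhere but r6c5 ⇒ r6c5=5.
Step 7. [r5c4∈{2,6}] across box 6, 2 lands solely at r5c4, so r5c4=2.
Step 8. [r6c3∈{6}] r6c3 has the single candidate 6. So r6c3=6.
Step 9. [r6c6∈{3}] only 3 remains possible at r6c6, so r6c6=3.
Step 10. [r4c1∈{1}] r4c1's peers cover all but 1, so r4c1=1.
Step 11. [r2c5∈{3}] r2c5 has the single candidate 3. So r2c5=3.
Step 12. [r3c2∈{6}] nothing but 6 survives at r3c2. So r3c2=6.
Step 13. [r5c2∈{5}] r5c2's peers cover all but 5 ⇒ r5c2=5.
Step 14. [r6c1∈{2}] only 2 remains possible at r6c1. So r6c1=2.
Step 15. [r3c4∈{5}] r3c4 is down to just 5, so r3c4=5.
Step 16. [r5c3∈{1}] r5c3's peers cover all but 1, so r5c3=1.
Step 17. [r5c1∈{3}] nothing but 3 survives at r5c1, so r5c1=3.
Step 18. [r5c6∈{6}] r5c6 has the single candidate 6, so r5c6=6.
Step 19. [r1c4∈{6}] r1c4 is down to just 6 ⇒ r1c4=6.
Step 20. [r3c5∈{2}] r3c5 has the single candidate 2 ⇒ r3c5=2.
Step 21. [r1c3∈{4}] nothing but 4 survives at r1c3, so r1c3=4.

Answer: 5 3 4 6 1 2 / 6 1 2 4 3 5 / 4 6 3 5 2 1 / 1 2 5 3 6 4 / 3 5 1 2 4 6 / 2 4 6 1 5 3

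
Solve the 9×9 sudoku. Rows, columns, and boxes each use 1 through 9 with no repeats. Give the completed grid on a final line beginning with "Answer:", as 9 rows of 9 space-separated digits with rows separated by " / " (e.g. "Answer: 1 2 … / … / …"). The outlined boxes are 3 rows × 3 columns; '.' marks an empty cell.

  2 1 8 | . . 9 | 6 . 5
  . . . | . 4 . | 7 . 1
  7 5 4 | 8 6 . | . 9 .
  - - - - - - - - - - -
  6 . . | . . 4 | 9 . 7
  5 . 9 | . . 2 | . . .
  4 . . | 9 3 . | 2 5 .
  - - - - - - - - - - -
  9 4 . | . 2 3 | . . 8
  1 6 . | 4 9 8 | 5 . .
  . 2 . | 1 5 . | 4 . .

Step 1. [r5c7∈{1,3,8}] in col 7, 8 fits only at r5c7 ⇒ r5c7=8.
Step 2. [r2c1∈{3}] r2c1 has the single candidate 3 ⇒ r2c1=3.
Step 3. [r6c9∈{6}] r6c9 has the single candidate 6 ⇒ r6c9=6.
Step 4. [r3c9∈{2,3}] r3c9 is the only open cell in row 3 admitting 2 ⇒ r3c9=2.
Step 5. [r8c9∈{3}] r8c9 has the single candidate 3 ⇒ r8c9=3.
Step 6. [r8c3∈{7}] r8c3 has the single candidate 7. So r8c3=7.
Step 7. [r9c6∈{6,7}] col 6 places 6 nowhere but r9c6, so r9c6=6.
Step 8. [r6c6∈{1,7}] across col 6, 7 lands solely at r6c6. So r6c6=7.
Step 9. [r7c8∈{1,6,7}] r7c8 is the only open cell in row 7 admitting 6. So r7c8=6.
Step 10. [r5c5∈{1}] nothing but 1 survives at r5c5, so r5c5=1.
Step 11. [r4c8∈{1,3}] r4c8 is the only open cell in col 8 admitting 1, so r4c8=1.
Step 12. [r5c8∈{3,4}] across box 6, 3 lands solely at r5c8, so r5c8=3.
Step 13. [r4c2∈{3,8}] in col 2, 3 fits only at r4c2. So r4c2=3.
Step 14. [r7c4∈{7}] nothing but 7 survives at r7c4 ⇒ r7c4=7.
Step 15. [r2c4∈{2,5}] 2 has one home in row 2: r2c4 ⇒ r2c4=2.
Step 16. [r3c7∈{3}] only 3 remains possible at r3c7. So r3c7=3.
Step 17. [r3c6∈{1}] nothing but 1 survives at r3c6. So r3c6=1.
Step 18. [r9c3∈{3}] r9c3's peers cover all but 3, so r9c3=3.
Step 19. [r1c4∈{3}] only 3 remains possible at r1c4, so r1c4=3.
Step 20. [r9c8∈{7}] nothing but 7 survives at r9c8, so r9c8=7.
Step 21. [r9c1∈{8}] only 8 remains possible at r9c1, so r9c1=8.
Step 22. [r4c5∈{8}] r4c5's peers cover all but 8, so r4c5=8.
Step 23. [r2c2∈{9}] r2c2 has the single candidate 9, so r2c2=9.
Step 24. [r1c5∈{7}] only 7 remains possible at r1c5, so r1c5=7.
Step 25. [r1c8∈{4}] only 4 remains possible at r1c8 ⇒ r1c8=4.
Step 26. [r5c2∈{7}] only 7 remains possible at r5c2 ⇒ r5c2=7.
Step 27. [r4c4∈{5}] r4c4's peers cover all but 5. So r4c4=5.
Step 28. [r6c2∈{8}] r6c2's peers cover all but 8, so r6c2=8.
Step 29. [r2c8∈{8}] r2c8 has the single candidate 8 ⇒ r2c8=8.
Step 30. [r5c4∈{6}] nothing but 6 survives at r5c4. So r5c4=6.
Step 31. [r6c3∈{1}] nothing but 1 survives at r6c3. So r6c3=1.
Step 32. [r2c3∈{6}] r2c3 is down to just 6. So r2c3=6.
Step 33. [r5c9∈{4}] only 4 remains possible at r5c9. So r5c9=4.
Step 34. [r2c6∈{5}] r2c6's peers cover all but 5, so r2c6=5.
Step 35. [r8c8∈{2}] r8c8's peers cover all but 2, so r8c8=2.
Step 36. [r4c3∈{2}] r4c3 is down to just 2 ⇒ r4c3=2.
Step 37. [r7c3∈{5}] nothing but 5 survives at r7c3. So r7c3=5.
Step 38. [r9c9∈{9}] r9c9 has the single candidate 9. So r9c9=9.
Step 39. [r7c7∈{1}] r7c7's peers cover all but 1. So r7c7=1.

Answer: 2 1 8 3 7 9 6 4 5 / 3 9 6 2 4 5 7 8 1 / 7 5 4 8 6 1 3 9 2 / 6 3 2 5 8 4 9 1 7 / 5 7 9 6 1 2 8 3 4 / 4 8 1 9 3 7 2 5 6 / 9 4 5 7 2 3 1 6 8 / 1 6 7 4 9 8 5 2 3 / 8 2 3 1 5 6 4 7 9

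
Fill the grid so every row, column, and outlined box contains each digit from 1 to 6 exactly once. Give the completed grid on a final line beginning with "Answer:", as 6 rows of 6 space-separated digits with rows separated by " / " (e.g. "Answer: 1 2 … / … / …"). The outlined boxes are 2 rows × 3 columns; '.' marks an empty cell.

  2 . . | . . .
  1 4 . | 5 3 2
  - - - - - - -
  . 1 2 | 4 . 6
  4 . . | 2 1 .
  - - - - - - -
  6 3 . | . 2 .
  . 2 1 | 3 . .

Step 1. [r6c1∈{5}] nothing but 5 survives at r6c1, so r6c1=5.
Step 2. [r1c4∈{1,6}] 6 has one home in col 4: r1c4. So r1c4=6.
Step 3. [r6c6∈{4}] nothing but 4 survives at r6c6, so r6c6=4.
Step 4. [r4c6∈{3,5}] col 6 places 3 nowhere but r4c6, so r4c6=3.
Step 5. [r1c2∈{5}] r1c2 is down to just 5. So r1c2=5.
Step 6. [r5c6∈{1,5}] across row 5, 5 lands solely at r5c6 ⇒ r5c6=5.
Step 7. [r4c3∈{5,6}] 5 has one home in row 4: r4c3 ⇒ r4c3=5.
Step 8. [r4c2∈{6}] r4c2 has the single candidate 6. So r4c2=6.
Step 9. [r1c3∈{3}] r1c3 is down to just 3. So r1c3=3.
Step 10. [r5c3∈{4}] r5c3 is down to just 4, so r5c3=4.
Step 11. [r1c5∈{4}] nothing but 4 survives at r1c5, so r1c5=4.
Step 12. [r3c5∈{5}] r3c5 is down to just 5, so r3c5=5.
Step 13. [r3c1∈{3}] r3c1 has the single candidate 3. So r3c1=3.
Step 14. [r5c4∈{1}] r5c4's peers cover all but 1. So r5c4=1.
Step 15. [r6c5∈{6}] r6c5's peers cover all but 6. So r6c5=6.
Step 16. [r2c3∈{6}] nothing but 6 survives at r2c3, so r2c3=6.
Step 17. [r1c6∈{1}] r1c6 has the single candidate 1 ⇒ r1c6=1.

Answer: 2 5 3 6 4 1 / 1 4 6 5 3 2 / 3 1 2 4 5 6 / 4 6 5 2 1 3 / 6 3 4 1 2 5 / 5 2 1 3 6 4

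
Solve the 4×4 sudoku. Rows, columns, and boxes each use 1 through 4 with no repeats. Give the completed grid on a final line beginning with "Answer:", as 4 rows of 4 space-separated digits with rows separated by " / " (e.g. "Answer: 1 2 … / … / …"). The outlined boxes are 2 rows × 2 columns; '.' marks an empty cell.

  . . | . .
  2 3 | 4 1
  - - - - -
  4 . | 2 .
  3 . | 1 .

Step 1. [r1c2∈{1,4}] 4 has one home in row 1: r1c2. So r1c2=4.
Step 2. [r3c4∈{3}] r3c4's peers cover all but 3 ⇒ r3c4=3.
Step 3. [r1c4∈{2}] only 2 remains possible at r1c4 ⇒ r1c4=2.
Step 4. [r4c4∈{4}] r4c4's peers cover all but 4 ⇒ r4c4=4.
Step 5. [r3c2∈{1}] only 1 remains possible at r3c2. So r3c2=1.
Step 6. [r4c2∈{2}] r4c2 is down to just 2. So r4c2=2.
Step 7. [r1c3∈{3}] r1c3 has the single candidate 3 ⇒ r1c3=3.
Step 8. [r1c1∈{1}] only 1 remains possible at r1c1. So r1c1=1.

Answer: 1 4 3 2 / 2 3 4 1 / 4 1 2 3 / 3 2 1 4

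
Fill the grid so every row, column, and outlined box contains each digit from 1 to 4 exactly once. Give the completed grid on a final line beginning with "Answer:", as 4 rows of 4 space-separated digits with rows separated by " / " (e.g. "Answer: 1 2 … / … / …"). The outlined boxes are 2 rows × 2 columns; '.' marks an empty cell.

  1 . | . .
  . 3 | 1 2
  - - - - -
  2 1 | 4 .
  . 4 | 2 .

Step 1. [r3c4∈{3}] r3c4 has the single candidate 3. So r3c4=3.
Step 2. [r1c2∈{2}] r1c2 is down to just 2 ⇒ r1c2=2.
Step 3. [r4c1∈{3}] r4c1's peers cover all but 3, so r4c1=3.
Step 4. [r1c4∈{4}] r1c4 has the single candidate 4. So r1c4=4.
Step 5. [r2c1∈{4}] r2c1 has the single candidate 4. So r2c1=4.
Step 6. [r1c3∈{3}] r1c3 is down to just 3. So r1c3=3.
Step 7. [r4c4∈{1}] nothing but 1 survives at r4c4, so r4c4=1.

Answer: 1 2 3 4 / 4 3 1 2 / 2 1 4 3 / 3 4 2 1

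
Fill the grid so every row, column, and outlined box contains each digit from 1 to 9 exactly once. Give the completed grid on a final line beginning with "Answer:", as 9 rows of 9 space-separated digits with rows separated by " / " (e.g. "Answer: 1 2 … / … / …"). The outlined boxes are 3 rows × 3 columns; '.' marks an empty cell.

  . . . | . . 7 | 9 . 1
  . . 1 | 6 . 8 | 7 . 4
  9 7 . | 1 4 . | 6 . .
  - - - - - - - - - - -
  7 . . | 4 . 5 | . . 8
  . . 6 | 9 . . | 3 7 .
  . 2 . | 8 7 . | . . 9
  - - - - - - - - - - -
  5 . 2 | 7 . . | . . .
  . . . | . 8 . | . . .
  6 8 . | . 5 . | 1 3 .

Step 1. [r7c9∈{6}] r7c9 has the single candidate 6, so r7c9=6.
Step 2. [r8c6∈{1,2,3,4,6,9}] in row 8, 6 fits only at r8c6, so r8c6=6.
Step 3. [r1c4∈{2,3,5}] col 4 places 5 nowhere but r1c4, so r1c4=5.
Step 4. [r8c4∈{2,3}] r8c4 is the only open cell in col 4 admitting 3. So r8c4=3.
Step 5. [r7c2∈{1,3,4,9}] 3 has one home in row 7: r7c2. So r7c2=3.
Step 6. [r3c9∈{2,3,5}] col 9 places 3 nowhere but r3c9, so r3c9=3.
Step 7. [r3c6∈{2}] r3c6 has the single candidate 2 ⇒ r3c6=2.
Step 8. [r5c6∈{1}] r5c6 has the single candidate 1. So r5c6=1.
Step 9. [r4c7∈{2}] nothing but 2 survives at r4c7, so r4c7=2.
Step 10. [r5c9∈{5}] only 5 remains possible at r5c9 ⇒ r5c9=5.
Step 11. [r5c2∈{4}] r5c2 is down to just 4. So r5c2=4.
Step 12. [r1c5∈{3}] only 3 remains possible at r1c5 ⇒ r1c5=3.
Step 13. [r6c8∈{1,4,6}] in row 6, 6 fits only at r6c8. So r6c8=6.
Step 14. [r6c1∈{1,3}] in row 6, 1 fits only at r6c1, so r6c1=1.
Step 15. [r8c1∈{4}] r8c1 is down to just 4, so r8c1=4.
Step 16. [r7c8∈{4,8,9}] in col 8, 4 fits only at r7c8. So r7c8=4.
Step 17. [r8c8∈{2,5,9}] r8c8 is the only open cell in col 8 admitting 9. So r8c8=9.
Step 18. [r9c3∈{7,9}] box 7 places 9 nowhere but r9c3, so r9c3=9.
Step 19. [r9c9∈{2,7}] across row 9, 7 lands solely at r9c9. So r9c9=7.
Step 20. [r6c3∈{3,5}] across row 6, 5 lands solely at r6c3. So r6c3=5.
Step 21. [r3c3∈{8}] r3c3 is down to just 8, so r3c3=8.
Step 22. [r1c1∈{2}] nothing but 2 survives at r1c1, so r1c1=2.
Step 23. [r7c6∈{9}] r7c6 is down to just 9. So r7c6=9.
Step 24. [r2c2∈{5}] r2c2 has the single candidate 5. So r2c2=5.
Step 25. [r1c3∈{4}] only 4 remains possible at r1c3, so r1c3=4.
Step 26. [r8c7∈{5}] r8c7 is down to just 5, so r8c7=5.
Step 27. [r7c5∈{1}] r7c5 has the single candidate 1 ⇒ r7c5=1.
Step 28. [r6c7∈{4}] only 4 remains possible at r6c7 ⇒ r6c7=4.
Step 29. [r7c7∈{8}] nothing but 8 survives at r7c7 ⇒ r7c7=8.
Step 30. [r2c1∈{3}] nothing but 3 survives at r2c1. So r2c1=3.
Step 31. [r4c2∈{9}] r4c2's peers cover all but 9 ⇒ r4c2=9.
Step 32. [r8c2∈{1}] only 1 remains possible at r8c2. So r8c2=1.
Step 33. [r2c8∈{2}] r2c8's peers cover all but 2 ⇒ r2c8=2.
Step 34. [r9c4∈{2}] r9c4 has the single candidate 2. So r9c4=2.
Step 35. [r5c5∈{2}] nothing but 2 survives at r5c5, so r5c5=2.
Step 36. [r3c8∈{5}] only 5 remains possible at r3c8, so r3c8=5.
Step 37. [r1c2∈{6}] r1c2's peers cover all but 6. So r1c2=6.
Step 38. [r1c8∈{8}] only 8 remains possible at r1c8, so r1c8=8.
Step 39. [r4c5∈{6}] r4c5 has the single candidate 6, so r4c5=6.
Step 40. [r8c9∈{2}] r8c9 is down to just 2. So r8c9=2.
Step 41. [r8c3∈{7}] r8c3's peers cover all but 7. So r8c3=7.
Step 42. [r5c1∈{8}] only 8 remains possible at r5c1 ⇒ r5c1=8.
Step 43. [r9c6∈{4}] nothing but 4 survives at r9c6, so r9c6=4.
Step 44. [r4c8∈{1}] r4c8's peers cover all but 1. So r4c8=1.
Step 45. [r4c3∈{3}] r4c3 is down to just 3. So r4c3=3.
Step 46. [r6c6∈{3}] nothing but 3 survives at r6c6, so r6c6=3.
Step 47. [r2c5∈{9}] r2c5's peers cover all but 9, so r2c5=9.

Answer: 2 6 4 5 3 7 9 8 1 / 3 5 1 6 9 8 7 2 4 / 9 7 8 1 4 2 6 5 3 / 7 9 3 4 6 5 2 1 8 / 8 4 6 9 2 1 3 7 5 / 1 2 5 8 7 3 4 6 9 / 5 3 2 7 1 9 8 4 6 / 4 1 7 3 8 6 5 9 2 / 6 8 9 2 5 4 1 3 7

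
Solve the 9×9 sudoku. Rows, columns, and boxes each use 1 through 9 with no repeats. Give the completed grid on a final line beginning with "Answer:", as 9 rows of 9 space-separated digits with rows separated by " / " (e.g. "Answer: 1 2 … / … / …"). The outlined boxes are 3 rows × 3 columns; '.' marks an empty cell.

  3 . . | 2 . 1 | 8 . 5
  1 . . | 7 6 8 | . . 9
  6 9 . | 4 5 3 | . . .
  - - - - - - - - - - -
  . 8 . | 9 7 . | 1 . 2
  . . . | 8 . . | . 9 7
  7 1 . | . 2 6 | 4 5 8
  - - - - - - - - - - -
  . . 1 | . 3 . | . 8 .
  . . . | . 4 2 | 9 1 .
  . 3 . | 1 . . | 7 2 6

Step 1. [r7c7∈{5}] r7c7 has the single candidate 5, so r7c7=5.
Step 2. [r8c4∈{5,6}] in col 4, 5 fits only at r8c4. So r8c4=5.
Step 3. [r9c6∈{9}] only 9 remains possible at r9c6. So r9c6=9.
Step 4. [r3c3∈{2,7,8}] 8 has one home in row 3: r3c3, so r3c3=8.
Step 5. [r5c7∈{3,6}] r5c7 is the only open cell in col 7 admitting 6. So r5c7=6.
Step 6. [r5c3∈{2,3,4,5}] row 5 places 3 nowhere but r5c3. So r5c3=3.
Step 7. [r2c3∈{2,4,5}] 2 has one home in col 3: r2c3, so r2c3=2.
Step 8. [r4c3∈{4,5,6}] in row 4, 6 fits only at r4c3, so r4c3=6.
Step 9. [r8c3∈{7}] only 7 remains possible at r8c3, so r8c3=7.
Step 10. [r1c3∈{4}] nothing but 4 survives at r1c3. So r1c3=4.
Step 11. [r9c1∈{4,5,8}] in row 9, 4 fits only at r9c1. So r9c1=4.
Step 12. [r5c2∈{2,4,5}] 4 has one home in col 2: r5c2, so r5c2=4.
Step 13. [r7c2∈{2,6}] col 2 places 2 nowhere but r7c2. So r7c2=2.
Step 14. [r4c1∈{5}] nothing but 5 survives at r4c1 ⇒ r4c1=5.
Step 15. [r2c7∈{3}] nothing but 3 survives at r2c7. So r2c7=3.
Step 16. [r1c2∈{7}] only 7 remains possible at r1c2. So r1c2=7.
Step 17. [r3c8∈{7}] r3c8 is down to just 7, so r3c8=7.
Step 18. [r8c9∈{3}] nothing but 3 survives at r8c9. So r8c9=3.
Step 19. [r7c6∈{7}] r7c6 has the single candidate 7, so r7c6=7.
Step 20. [r9c3∈{5}] nothing but 5 survives at r9c3 ⇒ r9c3=5.
Step 21. [r5c5∈{1}] r5c5 has the single candidate 1 ⇒ r5c5=1.
Step 22. [r3c7∈{2}] r3c7 has the single candidate 2. So r3c7=2.
Step 23. [r2c8∈{4}] nothing but 4 survives at r2c8 ⇒ r2c8=4.
Step 24. [r6c4∈{3}] r6c4's peers cover all but 3 ⇒ r6c4=3.
Step 25. [r6c3∈{9}] only 9 remains possible at r6c3 ⇒ r6c3=9.
Step 26. [r5c1∈{2}] nothing but 2 survives at r5c1. So r5c1=2.
Step 27. [r5c6∈{5}] r5c6 is down to just 5, so r5c6=5.
Step 28. [r9c5∈{8}] r9c5's peers cover all but 8. So r9c5=8.
Step 29. [r7c9∈{4}] only 4 remains possible at r7c9, so r7c9=4.
Step 30. [r2c2∈{5}] r2c2 has the single candidate 5 ⇒ r2c2=5.
Step 31. [r1c5∈{9}] r1c5's peers cover all but 9, so r1c5=9.
Step 32. [r4c6∈{4}] nothing but 4 survives at r4c6 ⇒ r4c6=4.
Step 33. [r7c1∈{9}] nothing but 9 survives at r7c1 ⇒ r7c1=9.
Step 34. [r7c4∈{6}] r7c4 is down to just 6. So r7c4=6.
Step 35. [r4c8∈{3}] r4c8's peers cover all but 3 ⇒ r4c8=3.
Step 36. [r8c1∈{8}] r8c1 has the single candidate 8, so r8c1=8.
Step 37. [r1c8∈{6}] only 6 remains possible at r1c8, so r1c8=6.
Step 38. [r3c9∈{1}] r3c9 has the single candidate 1, so r3c9=1.
Step 39. [r8c2∈{6}] nothing but 6 survives at r8c2. So r8c2=6.

Answer: 3 7 4 2 9 1 8 6 5 / 1 5 2 7 6 8 3 4 9 / 6 9 8 4 5 3 2 7 1 / 5 8 6 9 7 4 1 3 2 / 2 4 3 8 1 5 6 9 7 / 7 1 9 3 2 6 4 5 8 / 9 2 1 6 3 7 5 8 4 / 8 6 7 5 4 2 9 1 3 / 4 3 5 1 8 9 7 2 6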